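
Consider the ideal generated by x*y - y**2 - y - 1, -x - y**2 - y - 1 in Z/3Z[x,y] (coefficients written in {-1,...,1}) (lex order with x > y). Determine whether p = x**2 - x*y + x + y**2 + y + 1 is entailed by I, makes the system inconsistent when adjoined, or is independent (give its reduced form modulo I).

First compute the reduced Gröbner basis of I by Buchberger's algorithm.
f_1 = x*y - y**2 - y - 1, LT = x*y.
f_2 = -x - y**2 - y - 1, LT = x.

S(f_1,f_2): lcm = x*y. S = -y**3 + y**2 + y - 1.
  leading term y**3: no divisor's leading term divides it; move -y**3 to the remainder.
  leading term y**2: no divisor's leading term divides it; move y**2 to the remainder.
  leading term y: no divisor's leading term divides it; move y to the remainder.
  leading term 1: no divisor's leading term divides it; move -1 to the remainder.
  remainder -y**3 + y**2 + y - 1 ≠ 0; add h_3 = -y**3 + y**2 + y - 1 to the basis.

S(f_1,h_3): lcm = x*y**3. S = x*y**2 + x*y - x - y**4 - y**3 - y**2.
  leading term x*y**2: subtract (y)·f_1 from x*y**2 + x*y - x - y**4 - y**3 - y**2 → x*y - x - y**4 + y
  leading term x*y: subtract (1)·f_1 from x*y - x - y**4 + y → -x - y**4 + y**2 - y + 1
  leading term x: subtract (1)·f_2 from -x - y**4 + y**2 - y + 1 → -y**4 - y**2 - 1
  leading term y**4: subtract (y)·h_3 from -y**4 - y**2 - 1 → -y**3 + y**2 + y - 1
  leading term y**3: subtract (1)·h_3 from -y**3 + y**2 + y - 1 → 0
  remainder 0.

S(f_2,h_3): leading monomials are coprime, so the S-polynomial reduces to 0 (Buchberger's first criterion).
Every S-polynomial of the final basis reduces to 0, so we have a Gröbner basis.
Inter-reduce: drop elements whose leading term is divisible by another's, tail-reduce, and make monic.
Reduced Gröbner basis: {x + y**2 + y + 1, y**3 - y**2 - y + 1}.
Label its elements g_1 = x + y**2 + y + 1, g_2 = y**3 - y**2 - y + 1.

Reduce p = x**2 - x*y + x + y**2 + y + 1 modulo G:
  leading term x**2: subtract (x)·g_1 from x**2 - x*y + x + y**2 + y + 1 → -x*y**2 + x*y + y**2 + y + 1
  leading term x*y**2: subtract (-y**2)·g_1 from -x*y**2 + x*y + y**2 + y + 1 → x*y + y**4 + y**3 - y**2 + y + 1
  leading term x*y: subtract (y)·g_1 from x*y + y**4 + y**3 - y**2 + y + 1 → y**4 + y**2 + 1
  leading term y**4: subtract (y)·g_2 from y**4 + y**2 + 1 → y**3 - y**2 - y + 1
  leading term y**3: subtract (1)·g_2 from y**3 - y**2 - y + 1 → 0
  normal form = 0.
Since the normal form is 0, p ∈ I.

x**2 - x*y + x + y**2 + y + 1 lies in I (it reduces to 0).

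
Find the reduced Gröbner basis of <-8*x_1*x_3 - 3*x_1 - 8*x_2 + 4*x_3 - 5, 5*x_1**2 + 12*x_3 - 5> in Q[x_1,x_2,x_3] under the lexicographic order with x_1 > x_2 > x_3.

f_1 = -8*x_1*x_3 - 3*x_1 - 8*x_2 + 4*x_3 - 5, LT = x_1*x_3.
f_2 = 5*x_1**2 + 12*x_3 - 5, LT = x_1**2.

S(f_1,f_2): lcm = x_1**2*x_3. S = 3/8*x_1**2 + x_1*x_2 - 1/2*x_1*x_3 + 5/8*x_1 - 12/5*x_3**2 + x_3.
  reduce S modulo (f_1, f_2):
  remainder x_1*x_2 + 13/16*x_1 + 1/2*x_2 - 12/5*x_3**2 - 3/20*x_3 + 11/16 ≠ 0; add g_3 = x_1*x_2 + 13/16*x_1 + 1/2*x_2 - 12/5*x_3**2 - 3/20*x_3 + 11/16 to the basis.

S(f_1,g_3): lcm = x_1*x_2*x_3. S = 3/8*x_1*x_2 - 13/16*x_1*x_3 + x_2**2 - x_2*x_3 + 5/8*x_2 + 12/5*x_3**3 + 3/20*x_3**2 - 11/16*x_3.
  reduce S modulo (f_1, f_2, g_3):
  remainder x_2**2 - x_2*x_3 + 5/4*x_2 + 12/5*x_3**3 + 21/20*x_3**2 - 83/80*x_3 + 1/4 ≠ 0; add g_4 = x_2**2 - x_2*x_3 + 5/4*x_2 + 12/5*x_3**3 + 21/20*x_3**2 - 83/80*x_3 + 1/4 to the basis.

The other S-polynomials (S(f_2,g_3), S(f_1,g_4), S(f_2,g_4), S(g_3,g_4)) all reduce to 0 modulo the current basis, so we have a Gröbner basis.

G = {x_1**2 + 12/5*x_3 - 1, x_1*x_2 + 13/16*x_1 + 1/2*x_2 - 12/5*x_3**2 - 3/20*x_3 + 11/16, x_1*x_3 + 3/8*x_1 + x_2 - 1/2*x_3 + 5/8, x_2**2 - x_2*x_3 + 5/4*x_2 + 12/5*x_3**3 + 21/20*x_3**2 - 83/80*x_3 + 1/4}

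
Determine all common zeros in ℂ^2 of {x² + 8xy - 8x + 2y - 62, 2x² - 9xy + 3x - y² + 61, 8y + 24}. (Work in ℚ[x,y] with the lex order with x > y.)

{(-2, -3)}

Compute a lex Gröbner basis by Buchberger's algorithm.
f_1 = x² + 8xy - 8x + 2y - 62, LT = x².
f_2 = 2x² - 9xy + 3x - y² + 61, LT = x².
f_3 = 8y + 24, LT = y.

S(f_1,f_2): lcm = x². S = 25/2xy - 19/2x + ½y² + 2y - 185/2.
  leading term xy: subtract (25/16x)·f_3 from 25/2xy - 19/2x + ½y² + 2y - 185/2 → -47x + ½y² + 2y - 185/2
  leading term x: no divisor's leading term divides it; move -47x to the remainder.
  leading term y²: subtract (1/16y)·f_3 from ½y² + 2y - 185/2 → ½y - 185/2
  leading term y: subtract (1/16)·f_3 from ½y - 185/2 → -94
  leading term 1: no divisor's leading term divides it; move -94 to the remainder.
  remainder -47x - 94 ≠ 0; add h_4 = -47x - 94 to the basis.

The other S-polynomials (S(f_1,f_3), S(f_2,f_3), S(f_1,h_4), S(f_2,h_4), S(f_3,h_4)) all reduce to 0 modulo the current basis, so we have a Gröbner basis.
Inter-reduce: drop elements whose leading term is divisible by another's, tail-reduce, and make monic.
Reduced Gröbner basis: {x + 2, y + 3}.

Elimination: the polynomial y + 3 lies in the elimination ideal for y, so y ∈ {-3}. For each such y, the remaining basis elements (now univariate) give the rest of the solution.
  y = -3: the earlier basis element becomes x + 2 = 0, giving x = -2 — point (-2, -3).
Zero-dimensionality of the ideal guarantees finitely many solutions over ℂ.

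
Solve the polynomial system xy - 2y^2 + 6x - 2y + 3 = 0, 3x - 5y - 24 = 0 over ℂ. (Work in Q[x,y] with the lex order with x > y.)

Compute a lex Gröbner basis by Buchberger's algorithm.
f_1 = xy + 6x - 2y^2 - 2y + 3, LT = xy.
f_2 = 3x - 5y - 24, LT = x.

S(f_1,f_2): lcm = xy. S = 6x - 1/3y^2 + 6y + 3.
  leading term x: subtract (2)·f_2 from 6x - 1/3y^2 + 6y + 3 → -1/3y^2 + 16y + 51
  leading term y^2: no divisor's leading term divides it; move -1/3y^2 to the remainder.
  leading term y: no divisor's leading term divides it; move 16y to the remainder.
  leading term 1: no divisor's leading term divides it; move 51 to the remainder.
  remainder -1/3y^2 + 16y + 51 ≠ 0; add h_3 = -1/3y^2 + 16y + 51 to the basis.

S(f_1,h_3): lcm = xy^2. S = 54xy + 153x - 2y^3 - 2y^2 + 3y.
  leading term xy: subtract (54)·f_1 from 54xy + 153x - 2y^3 - 2y^2 + 3y → -171x - 2y^3 + 106y^2 + 111y - 162
  leading term x: subtract (-57)·f_2 from -171x - 2y^3 + 106y^2 + 111y - 162 → -2y^3 + 106y^2 - 174y - 1530
  leading term y^3: subtract (6y)·h_3 from -2y^3 + 106y^2 - 174y - 1530 → 10y^2 - 480y - 1530
  leading term y^2: subtract (-30)·h_3 from 10y^2 - 480y - 1530 → 0
  remainder 0.

S(f_2,h_3): leading monomials are coprime, so the S-polynomial reduces to 0 (Buchberger's first criterion).
Every S-polynomial of the final basis reduces to 0, so we have a Gröbner basis.
Inter-reduce: drop elements whose leading term is divisible by another's, tail-reduce, and make monic.
Reduced Gröbner basis: {x - 5/3y - 8, y^2 - 48y - 153}.

From the last basis element, y^2 - 48y - 153 = 0, so y takes values in {-3, 51}. Each choice, substituted upward through the basis, yields the corresponding point(s) of the solution set.
  y = -3: the earlier basis element becomes x - 3 = 0, giving x = 3 — point (3, -3).
  y = 51: the earlier basis element becomes x - 93 = 0, giving x = 93 — point (93, 51).
Substituting each solution back into the original system confirms all equations vanish.
Zero-dimensionality of the ideal guarantees finitely many solutions over ℂ.

{(3, -3), (93, 51)}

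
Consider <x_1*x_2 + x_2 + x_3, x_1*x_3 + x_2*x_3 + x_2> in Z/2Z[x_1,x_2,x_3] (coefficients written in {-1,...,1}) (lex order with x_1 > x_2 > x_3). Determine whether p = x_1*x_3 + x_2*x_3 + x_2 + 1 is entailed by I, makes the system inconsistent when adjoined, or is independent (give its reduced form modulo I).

First compute the reduced Gröbner basis of I by Buchberger's algorithm.
f_1 = x_1*x_2 + x_2 + x_3, LT = x_1*x_2.
f_2 = x_1*x_3 + x_2*x_3 + x_2, LT = x_1*x_3.

S(f_1,f_2): lcm = x_1*x_2*x_3. S = x_2**2*x_3 + x_2**2 + x_2*x_3 + x_3**2.
  leading term x_2**2*x_3: no divisor's leading term divides it; move x_2**2*x_3 to the remainder.
  leading term x_2**2: no divisor's leading term divides it; move x_2**2 to the remainder.
  leading term x_2*x_3: no divisor's leading term divides it; move x_2*x_3 to the remainder.
  leading term x_3**2: no divisor's leading term divides it; move x_3**2 to the remainder.
  remainder x_2**2*x_3 + x_2**2 + x_2*x_3 + x_3**2 ≠ 0; add h_3 = x_2**2*x_3 + x_2**2 + x_2*x_3 + x_3**2 to the basis.

S(f_1,h_3): lcm = x_1*x_2**2*x_3. S = x_1*x_2**2 + x_1*x_2*x_3 + x_1*x_3**2 + x_2**2*x_3 + x_2*x_3**2.
  leading term x_1*x_2**2: subtract (x_2)·f_1 from x_1*x_2**2 + x_1*x_2*x_3 + x_1*x_3**2 + x_2**2*x_3 + x_2*x_3**2 → x_1*x_2*x_3 + x_1*x_3**2 + x_2**2*x_3 + x_2**2 + x_2*x_3**2 + x_2*x_3
  leading term x_1*x_2*x_3: subtract (x_3)·f_1 from x_1*x_2*x_3 + x_1*x_3**2 + x_2**2*x_3 + x_2**2 + x_2*x_3**2 + x_2*x_3 → x_1*x_3**2 + x_2**2*x_3 + x_2**2 + x_2*x_3**2 + x_3**2
  leading term x_1*x_3**2: subtract (x_3)·f_2 from x_1*x_3**2 + x_2**2*x_3 + x_2**2 + x_2*x_3**2 + x_3**2 → x_2**2*x_3 + x_2**2 + x_2*x_3 + x_3**2
  leading term x_2**2*x_3: subtract (1)·h_3 from x_2**2*x_3 + x_2**2 + x_2*x_3 + x_3**2 → 0
  remainder 0.

S(f_2,h_3): lcm = x_1*x_2**2*x_3. S = x_1*x_2**2 + x_1*x_2*x_3 + x_1*x_3**2 + x_2**3*x_3 + x_2**3.
  leading term x_1*x_2**2: subtract (x_2)·f_1 from x_1*x_2**2 + x_1*x_2*x_3 + x_1*x_3**2 + x_2**3*x_3 + x_2**3 → x_1*x_2*x_3 + x_1*x_3**2 + x_2**3*x_3 + x_2**3 + x_2**2 + x_2*x_3
  leading term x_1*x_2*x_3: subtract (x_3)·f_1 from x_1*x_2*x_3 + x_1*x_3**2 + x_2**3*x_3 + x_2**3 + x_2**2 + x_2*x_3 → x_1*x_3**2 + x_2**3*x_3 + x_2**3 + x_2**2 + x_3**2
  leading term x_1*x_3**2: subtract (x_3)·f_2 from x_1*x_3**2 + x_2**3*x_3 + x_2**3 + x_2**2 + x_3**2 → x_2**3*x_3 + x_2**3 + x_2**2 + x_2*x_3**2 + x_2*x_3 + x_3**2
  leading term x_2**3*x_3: subtract (x_2)·h_3 from x_2**3*x_3 + x_2**3 + x_2**2 + x_2*x_3**2 + x_2*x_3 + x_3**2 → x_2**2*x_3 + x_2**2 + x_2*x_3 + x_3**2
  leading term x_2**2*x_3: subtract (1)·h_3 from x_2**2*x_3 + x_2**2 + x_2*x_3 + x_3**2 → 0
  remainder 0.

Every S-polynomial of the final basis reduces to 0, so we have a Gröbner basis.
Inter-reduce: drop elements whose leading term is divisible by another's, tail-reduce, and make monic.
Reduced Gröbner basis: {x_1*x_2 + x_2 + x_3, x_1*x_3 + x_2*x_3 + x_2, x_2**2*x_3 + x_2**2 + x_2*x_3 + x_3**2}.
Label its elements g_1 = x_1*x_2 + x_2 + x_3, g_2 = x_1*x_3 + x_2*x_3 + x_2, g_3 = x_2**2*x_3 + x_2**2 + x_2*x_3 + x_3**2.

Reduce p = x_1*x_3 + x_2*x_3 + x_2 + 1 modulo G:
  leading term x_1*x_3: subtract (1)·g_2 from x_1*x_3 + x_2*x_3 + x_2 + 1 → 1
  leading term 1: no divisor's leading term divides it; move 1 to the remainder.
  normal form = 1.
The normal form is nonzero, so p ∉ I. Since p minus its normal form lies in I, I + (p) = I + (r) where r = 1; decide whether this ideal is the whole ring.
Here r = 1 is a nonzero constant, hence a unit: 1 ∈ I + (p), the Gröbner basis of I + (p) is {1}, and the enlarged system has no common solution — adjoining p is inconsistent.

Adjoining x_1*x_3 + x_2*x_3 + x_2 + 1 makes the ideal the whole ring: the system is inconsistent.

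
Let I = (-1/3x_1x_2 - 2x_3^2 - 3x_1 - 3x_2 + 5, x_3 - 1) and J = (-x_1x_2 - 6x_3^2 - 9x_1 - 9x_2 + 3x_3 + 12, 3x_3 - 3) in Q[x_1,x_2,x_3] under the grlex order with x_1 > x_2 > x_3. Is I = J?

Equality of ideals is decidable: compute both reduced Gröbner bases (unique for the ordering) and check whether they agree.
Buchberger on the first generating set:
f_1 = -1/3x_1x_2 - 2x_3^2 - 3x_1 - 3x_2 + 5, LT = x_1x_2.
f_2 = x_3 - 1, LT = x_3.

The S-polynomials (S(f_1,f_2)) all reduce to 0 modulo the current basis, so we have a Gröbner basis.
Inter-reduce: drop elements whose leading term is divisible by another's, tail-reduce, and make monic.
Reduced Gröbner basis: {x_1x_2 + 9x_1 + 9x_2 - 9, x_3 - 1}.

Buchberger on the second generating set:
h_1 = -x_1x_2 - 6x_3^2 - 9x_1 - 9x_2 + 3x_3 + 12, LT = x_1x_2.
h_2 = 3x_3 - 3, LT = x_3.

The S-polynomials (S(h_1,h_2)) all reduce to 0 modulo the current basis, so we have a Gröbner basis.
Inter-reduce: drop elements whose leading term is divisible by another's, tail-reduce, and make monic.
Reduced Gröbner basis: {x_1x_2 + 9x_1 + 9x_2 - 9, x_3 - 1}.

The two bases agree; hence the ideals are identical.
The same test decides containment: I ⊆ J iff every generator of I reduces to 0 modulo a Gröbner basis of J.

Yes, the ideals are equal.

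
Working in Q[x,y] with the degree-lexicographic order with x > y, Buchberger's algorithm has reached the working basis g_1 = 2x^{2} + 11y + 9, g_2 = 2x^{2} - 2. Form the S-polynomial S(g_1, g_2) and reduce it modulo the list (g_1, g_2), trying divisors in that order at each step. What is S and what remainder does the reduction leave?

lcm(LM(g_1), LM(g_2)) = x^{2}.
S = (lcm/LT(g_1))·g_1 − (lcm/LT(g_2))·g_2 = \tfrac{11}{2}y + \tfrac{11}{2}.
Reduce S modulo (g_1, g_2) in that order:
  leading term y: no divisor's leading term divides it; move \tfrac{11}{2}y to the remainder.
  leading term 1: no divisor's leading term divides it; move \tfrac{11}{2} to the remainder.
The remainder \tfrac{11}{2}y + \tfrac{11}{2} is nonzero, so it would be added as the next basis element.

S(g_1, g_2) = \tfrac{11}{2}y + \tfrac{11}{2}; remainder on division = \tfrac{11}{2}y + \tfrac{11}{2}.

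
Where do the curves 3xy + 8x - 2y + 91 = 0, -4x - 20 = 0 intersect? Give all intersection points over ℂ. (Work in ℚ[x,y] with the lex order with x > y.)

{(-5, 3)}

Compute a lex Gröbner basis by Buchberger's algorithm.
f_1 = 3xy + 8x - 2y + 91, LT = xy.
f_2 = -4x - 20, LT = x.

S(f_1,f_2): lcm = xy. S = 8/3x - 17/3y + 91/3.
  reduce S modulo (f_1, f_2):
  remainder -17/3y + 17 ≠ 0; add h_3 = -17/3y + 17 to the basis.

The other S-polynomials (S(f_1,h_3), S(f_2,h_3)) all reduce to 0 modulo the current basis, so we have a Gröbner basis.
Inter-reduce: drop elements whose leading term is divisible by another's, tail-reduce, and make monic.
Reduced Gröbner basis: {x + 5, y - 3}.

The lex basis is triangular: the last element involves only y. Solving y - 3 = 0 gives y ∈ {3}; substituting each value into the earlier elements determines the remaining variables.
  y = 3: the earlier basis element becomes x + 5 = 0, giving x = -5 — point (-5, 3).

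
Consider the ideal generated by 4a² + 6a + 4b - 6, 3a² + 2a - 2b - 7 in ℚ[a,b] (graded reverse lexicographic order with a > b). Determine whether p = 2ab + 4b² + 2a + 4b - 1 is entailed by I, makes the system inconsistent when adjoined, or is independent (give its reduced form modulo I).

Adjoining 2ab + 4b² + 2a + 4b - 1 makes the ideal the whole ring: the system is inconsistent.

First compute the reduced Gröbner basis of I by Buchberger's algorithm.
f_1 = 4a² + 6a + 4b - 6, LT = a².
f_2 = 3a² + 2a - 2b - 7, LT = a².

S(f_1,f_2): lcm = a². S = ⅚a + 5/3b + ⅚.
  leading term a: no divisor's leading term divides it; move ⅚a to the remainder.
  leading term b: no divisor's leading term divides it; move 5/3b to the remainder.
  leading term 1: no divisor's leading term divides it; move ⅚ to the remainder.
  remainder ⅚a + 5/3b + ⅚ ≠ 0; add h_3 = ⅚a + 5/3b + ⅚ to the basis.

S(f_1,h_3): lcm = a². S = -2ab + ½a + b - 3/2.
  leading term ab: subtract (-12/5b)·h_3 from -2ab + ½a + b - 3/2 → 4b² + ½a + 3b - 3/2
  leading term b²: no divisor's leading term divides it; move 4b² to the remainder.
  leading term a: subtract (⅗)·h_3 from ½a + 3b - 3/2 → 2b - 2
  leading term b: no divisor's leading term divides it; move 2b to the remainder.
  leading term 1: no divisor's leading term divides it; move -2 to the remainder.
  remainder 4b² + 2b - 2 ≠ 0; add h_4 = 4b² + 2b - 2 to the basis.

S(f_2,h_3): lcm = a². S = -2ab - ⅓a - ⅔b - 7/3.
  leading term ab: subtract (-12/5b)·h_3 from -2ab - ⅓a - ⅔b - 7/3 → 4b² - ⅓a + 4/3b - 7/3
  leading term b²: subtract (1)·h_4 from 4b² - ⅓a + 4/3b - 7/3 → -⅓a - ⅔b - ⅓
  leading term a: subtract (-⅖)·h_3 from -⅓a - ⅔b - ⅓ → 0
  remainder 0.

S(f_1,h_4): leading monomials are coprime, so the S-polynomial reduces to 0 (Buchberger's first criterion).
S(f_2,h_4): leading monomials are coprime, so the S-polynomial reduces to 0 (Buchberger's first criterion).
S(h_3,h_4): leading monomials are coprime, so the S-polynomial reduces to 0 (Buchberger's first criterion).
Every S-polynomial of the final basis reduces to 0, so we have a Gröbner basis.
Inter-reduce: drop elements whose leading term is divisible by another's, tail-reduce, and make monic.
Reduced Gröbner basis: {b² + ½b - ½, a + 2b + 1}.
Label its elements g_1 = b² + ½b - ½, g_2 = a + 2b + 1.

Reduce p = 2ab + 4b² + 2a + 4b - 1 modulo G:
  leading term ab: subtract (2b)·g_2 from 2ab + 4b² + 2a + 4b - 1 → 2a + 2b - 1
  leading term a: subtract (2)·g_2 from 2a + 2b - 1 → -2b - 3
  leading term b: no divisor's leading term divides it; move -2b to the remainder.
  leading term 1: no divisor's leading term divides it; move -3 to the remainder.
  normal form = -2b - 3.
The normal form is nonzero, so p ∉ I. Since p minus its normal form lies in I, I + (p) = I + (r) where r = -2b - 3; decide whether this ideal is the whole ring.
Run Buchberger on G together with r (pairs among the g_i already reduce to 0 since G is a Gröbner basis):
g_1 = b² + ½b - ½, LT = b².
g_2 = a + 2b + 1, LT = a.
r = -2b - 3, LT = b.

S(g_1,g_2): leading monomials are coprime, so the S-polynomial reduces to 0 (Buchberger's first criterion).
S(g_1,r): lcm = b². S = -b - ½.
  leading term b: subtract (½)·r from -b - ½ → 1
  leading term 1: no divisor's leading term divides it; move 1 to the remainder.
  remainder 1 ≠ 0; add m_4 = 1 to the basis.

S(g_2,r): leading monomials are coprime, so the S-polynomial reduces to 0 (Buchberger's first criterion).
S(g_1,m_4): leading monomials are coprime, so the S-polynomial reduces to 0 (Buchberger's first criterion).
S(g_2,m_4): leading monomials are coprime, so the S-polynomial reduces to 0 (Buchberger's first criterion).
S(r,m_4): leading monomials are coprime, so the S-polynomial reduces to 0 (Buchberger's first criterion).
Every S-polynomial of the final basis reduces to 0, so we have a Gröbner basis.
Inter-reduce: drop elements whose leading term is divisible by another's, tail-reduce, and make monic.
Reduced Gröbner basis: {1}.
The reduced Gröbner basis of I + (p) is {1}: the ideal is the whole ring, so the enlarged system has no common solution — adjoining p is inconsistent.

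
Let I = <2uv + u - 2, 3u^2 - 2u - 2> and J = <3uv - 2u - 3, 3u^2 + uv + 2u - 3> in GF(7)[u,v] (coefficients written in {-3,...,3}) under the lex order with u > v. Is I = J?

Yes, the ideals are equal.

Since reduced Gröbner bases are canonical representatives of ideals under a given ordering, it suffices to compute and compare them.
Buchberger on the first generating set:
f_1 = 2uv + u - 2, LT = uv.
f_2 = 3u^2 - 2u - 2, LT = u^2.

S(f_1,f_2): lcm = u^2v. S = -3u^2 + 3uv - u + 3v.
  leading term u^2: subtract (-1)·f_2 from -3u^2 + 3uv - u + 3v → 3uv - 3u + 3v - 2
  leading term uv: subtract (-2)·f_1 from 3uv - 3u + 3v - 2 → -u + 3v + 1
  leading term u: no divisor's leading term divides it; move -u to the remainder.
  leading term v: no divisor's leading term divides it; move 3v to the remainder.
  leading term 1: no divisor's leading term divides it; move 1 to the remainder.
  remainder -u + 3v + 1 ≠ 0; add g_3 = -u + 3v + 1 to the basis.

S(f_1,g_3): lcm = uv. S = -3u + 3v^2 + v - 1.
  leading term u: subtract (3)·g_3 from -3u + 3v^2 + v - 1 → 3v^2 - v + 3
  leading term v^2: no divisor's leading term divides it; move 3v^2 to the remainder.
  leading term v: no divisor's leading term divides it; move -v to the remainder.
  leading term 1: no divisor's leading term divides it; move 3 to the remainder.
  remainder 3v^2 - v + 3 ≠ 0; add g_4 = 3v^2 - v + 3 to the basis.

The other S-polynomials (S(f_2,g_3), S(f_1,g_4), S(f_2,g_4), S(g_3,g_4)) all reduce to 0 modulo the current basis, so we have a Gröbner basis.
Inter-reduce: drop elements whose leading term is divisible by another's, tail-reduce, and make monic.
Reduced Gröbner basis: {u - 3v - 1, v^2 + 2v + 1}.

Buchberger on the second generating set:
h_1 = 3uv - 2u - 3, LT = uv.
h_2 = 3u^2 + uv + 2u - 3, LT = u^2.

S(h_1,h_2): lcm = u^2v. S = -3u^2 + 2uv^2 - 3uv - u + v.
  leading term u^2: subtract (-1)·h_2 from -3u^2 + 2uv^2 - 3uv - u + v → 2uv^2 - 2uv + u + v - 3
  leading term uv^2: subtract (3v)·h_1 from 2uv^2 - 2uv + u + v - 3 → -3uv + u + 3v - 3
  leading term uv: subtract (-1)·h_1 from -3uv + u + 3v - 3 → -u + 3v + 1
  leading term u: no divisor's leading term divides it; move -u to the remainder.
  leading term v: no divisor's leading term divides it; move 3v to the remainder.
  leading term 1: no divisor's leading term divides it; move 1 to the remainder.
  remainder -u + 3v + 1 ≠ 0; add k_3 = -u + 3v + 1 to the basis.

S(h_1,k_3): lcm = uv. S = -3u + 3v^2 + v - 1.
  leading term u: subtract (3)·k_3 from -3u + 3v^2 + v - 1 → 3v^2 - v + 3
  leading term v^2: no divisor's leading term divides it; move 3v^2 to the remainder.
  leading term v: no divisor's leading term divides it; move -v to the remainder.
  leading term 1: no divisor's leading term divides it; move 3 to the remainder.
  remainder 3v^2 - v + 3 ≠ 0; add k_4 = 3v^2 - v + 3 to the basis.

The other S-polynomials (S(h_2,k_3), S(h_1,k_4), S(h_2,k_4), S(k_3,k_4)) all reduce to 0 modulo the current basis, so we have a Gröbner basis.
Inter-reduce: drop elements whose leading term is divisible by another's, tail-reduce, and make monic.
Reduced Gröbner basis: {u - 3v - 1, v^2 + 2v + 1}.

The two bases agree; hence the ideals are identical.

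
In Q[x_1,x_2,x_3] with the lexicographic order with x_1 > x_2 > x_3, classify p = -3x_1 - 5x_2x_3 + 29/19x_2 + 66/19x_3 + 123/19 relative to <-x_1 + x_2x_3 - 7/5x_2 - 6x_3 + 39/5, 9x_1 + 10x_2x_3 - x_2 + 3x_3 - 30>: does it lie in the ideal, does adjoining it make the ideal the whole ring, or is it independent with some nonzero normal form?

First compute the reduced Gröbner basis of I by Buchberger's algorithm.
f_1 = -x_1 + x_2x_3 - 7/5x_2 - 6x_3 + 39/5, LT = x_1.
f_2 = 9x_1 + 10x_2x_3 - x_2 + 3x_3 - 30, LT = x_1.

S(f_1,f_2): lcm = x_1. S = -19/9x_2x_3 + 68/45x_2 + 17/3x_3 - 67/15.
  reduce S modulo (f_1, f_2):
  remainder -19/9x_2x_3 + 68/45x_2 + 17/3x_3 - 67/15 ≠ 0; add h_3 = -19/9x_2x_3 + 68/45x_2 + 17/3x_3 - 67/15 to the basis.

The other S-polynomials (S(f_1,h_3), S(f_2,h_3)) all reduce to 0 modulo the current basis, so we have a Gröbner basis.
Inter-reduce: drop elements whose leading term is divisible by another's, tail-reduce, and make monic.
Reduced Gröbner basis: {x_1 + 13/19x_2 + 63/19x_3 - 108/19, x_2x_3 - 68/95x_2 - 51/19x_3 + 201/95}.
Label its elements g_1 = x_1 + 13/19x_2 + 63/19x_3 - 108/19, g_2 = x_2x_3 - 68/95x_2 - 51/19x_3 + 201/95.

Reduce p = -3x_1 - 5x_2x_3 + 29/19x_2 + 66/19x_3 + 123/19 modulo G:
  leading term x_1: subtract (-3)·g_1 from -3x_1 - 5x_2x_3 + 29/19x_2 + 66/19x_3 + 123/19 → -5x_2x_3 + 68/19x_2 + 255/19x_3 - 201/19
  leading term x_2x_3: subtract (-5)·g_2 from -5x_2x_3 + 68/19x_2 + 255/19x_3 - 201/19 → 0
  normal form = 0.
Since the normal form is 0, p ∈ I.

-3x_1 - 5x_2x_3 + 29/19x_2 + 66/19x_3 + 123/19 lies in I (it reduces to 0).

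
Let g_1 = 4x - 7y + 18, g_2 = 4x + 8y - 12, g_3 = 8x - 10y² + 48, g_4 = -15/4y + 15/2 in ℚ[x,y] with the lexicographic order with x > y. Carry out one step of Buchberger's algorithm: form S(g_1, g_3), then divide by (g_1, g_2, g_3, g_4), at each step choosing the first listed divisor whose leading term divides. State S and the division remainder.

lcm(LM(g_1), LM(g_3)) = x.
S = (lcm/LT(g_1))·g_1 − (lcm/LT(g_3))·g_3 = 5/4y² - 7/4y - 3/2.
Reduce S modulo (g_1, g_2, g_3, g_4) in that order:
  leading term y²: subtract (-⅓y)·g_4 from 5/4y² - 7/4y - 3/2 → ¾y - 3/2
  leading term y: subtract (-⅕)·g_4 from ¾y - 3/2 → 0
The remainder is 0, so this S-polynomial contributes no new basis element.
An S-polynomial is built so that the two leading terms cancel; whether anything survives reduction is exactly the Gröbner-basis criterion.

S(g_1, g_3) = 5/4y² - 7/4y - 3/2; remainder on division = 0.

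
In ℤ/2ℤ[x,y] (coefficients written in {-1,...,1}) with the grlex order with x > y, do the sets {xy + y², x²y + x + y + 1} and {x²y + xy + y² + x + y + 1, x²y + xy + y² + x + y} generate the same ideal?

For a fixed monomial order, each ideal has a unique reduced Gröbner basis; comparing bases decides equality.
Buchberger on the first generating set:
f_1 = xy + y², LT = xy.
f_2 = x²y + x + y + 1, LT = x²y.

S(f_1,f_2): lcm = x²y. S = xy² + x + y + 1.
  reduce S modulo (f_1, f_2):
  remainder y³ + x + y + 1 ≠ 0; add g_3 = y³ + x + y + 1 to the basis.

S(f_1,g_3): lcm = xy³. S = y⁴ + x² + xy + x.
  reduce S modulo (f_1, f_2, g_3):
  remainder x² + y² + x + y ≠ 0; add g_4 = x² + y² + x + y to the basis.

The other S-polynomials (S(f_2,g_3), S(f_1,g_4), S(f_2,g_4), S(g_3,g_4)) all reduce to 0 modulo the current basis, so we have a Gröbner basis.
Inter-reduce: drop elements whose leading term is divisible by another's, tail-reduce, and make monic.
Reduced Gröbner basis: {y³ + x + y + 1, x² + y² + x + y, xy + y²}.

Buchberger on the second generating set:
h_1 = x²y + xy + y² + x + y + 1, LT = x²y.
h_2 = x²y + xy + y² + x + y, LT = x²y.

S(h_1,h_2): lcm = x²y. S = 1.
  reduce S modulo (h_1, h_2):
  remainder 1 ≠ 0; add k_3 = 1 to the basis.

The other S-polynomials (S(h_1,k_3), S(h_2,k_3)) all reduce to 0 modulo the current basis, so we have a Gröbner basis.
Inter-reduce: drop elements whose leading term is divisible by another's, tail-reduce, and make monic.
Reduced Gröbner basis: {1}.

Since the reduced bases disagree, the two ideals are not the same.

No, the ideals differ.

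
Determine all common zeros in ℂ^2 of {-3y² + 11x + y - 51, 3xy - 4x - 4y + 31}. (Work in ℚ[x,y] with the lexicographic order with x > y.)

Compute a lex Gröbner basis by Buchberger's algorithm.
f_1 = 11x - 3y² + y - 51, LT = x.
f_2 = 3xy - 4x - 4y + 31, LT = xy.

S(f_1,f_2): lcm = xy. S = 4/3x - 3/11y³ + 1/11y² - 109/33y - 31/3.
  leading term x: subtract (4/33)·f_1 from 4/3x - 3/11y³ + 1/11y² - 109/33y - 31/3 → -3/11y³ + 5/11y² - 113/33y - 137/33
  leading term y³: no divisor's leading term divides it; move -3/11y³ to the remainder.
  leading term y²: no divisor's leading term divides it; move 5/11y² to the remainder.
  leading term y: no divisor's leading term divides it; move -113/33y to the remainder.
  leading term 1: no divisor's leading term divides it; move -137/33 to the remainder.
  remainder -3/11y³ + 5/11y² - 113/33y - 137/33 ≠ 0; add h_3 = -3/11y³ + 5/11y² - 113/33y - 137/33 to the basis.

S(f_1,h_3): leading monomials are coprime, so the S-polynomial reduces to 0 (Buchberger's first criterion).
S(f_2,h_3): lcm = xy³. S = ⅓xy² - 113/9xy - 137/9x - 4/3y³ + 31/3y².
  leading term xy²: subtract (1/33y²)·f_1 from ⅓xy² - 113/9xy - 137/9x - 4/3y³ + 31/3y² → -113/9xy - 137/9x + 1/11y⁴ - 15/11y³ + 392/33y²
  leading term xy: subtract (-113/99y)·f_1 from -113/9xy - 137/9x + 1/11y⁴ - 15/11y³ + 392/33y² → -137/9x + 1/11y⁴ - 158/33y³ + 1289/99y² - 1921/33y
  leading term x: subtract (-137/99)·f_1 from -137/9x + 1/11y⁴ - 158/33y³ + 1289/99y² - 1921/33y → 1/11y⁴ - 158/33y³ + 878/99y² - 5626/99y - 2329/33
  leading term y⁴: subtract (-⅓y)·h_3 from 1/11y⁴ - 158/33y³ + 878/99y² - 5626/99y - 2329/33 → -51/11y³ + 85/11y² - 1921/33y - 2329/33
  leading term y³: subtract (17)·h_3 from -51/11y³ + 85/11y² - 1921/33y - 2329/33 → 0
  remainder 0.

Every S-polynomial of the final basis reduces to 0, so we have a Gröbner basis.
Inter-reduce: drop elements whose leading term is divisible by another's, tail-reduce, and make monic.
Reduced Gröbner basis: {x - 3/11y² + 1/11y - 51/11, y³ - 5/3y² + 113/9y + 137/9}.

Elimination: the polynomial y³ - 5/3y² + 113/9y + 137/9 lies in the elimination ideal for y, so y ∈ {-1, 4/3 - 11*I/3, 4/3 + 11*I/3}. For each such y, the remaining basis elements (now univariate) give the rest of the solution.
  y = -1: the earlier basis element becomes x - 5 = 0, giving x = 5 — point (5, -1).
  y = 4/3 - 11*I/3: the earlier basis element becomes x - 4/3 + 7*I/3 = 0, giving x = 4/3 - 7*I/3 — point (4/3 - 7*I/3, 4/3 - 11*I/3).
  y = 4/3 + 11*I/3: the earlier basis element becomes x - 4/3 - 7*I/3 = 0, giving x = 4/3 + 7*I/3 — point (4/3 + 7*I/3, 4/3 + 11*I/3).
Check: every point annihilates each of the original generators.

{(5, -1), (4/3 - 7*I/3, 4/3 - 11*I/3), (4/3 + 7*I/3, 4/3 + 11*I/3)}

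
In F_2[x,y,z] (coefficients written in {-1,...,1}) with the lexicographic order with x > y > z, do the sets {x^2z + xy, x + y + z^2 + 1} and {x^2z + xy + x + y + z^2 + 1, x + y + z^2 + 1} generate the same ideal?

Equality of ideals is decidable: compute both reduced Gröbner bases (unique for the ordering) and check whether they agree.
Buchberger on the first generating set:
f_1 = x^2z + xy, LT = x^2z.
f_2 = x + y + z^2 + 1, LT = x.

S(f_1,f_2): lcm = x^2z. S = xyz + xy + xz^3 + xz.
  leading term xyz: subtract (yz)·f_2 from xyz + xy + xz^3 + xz → xy + xz^3 + xz + y^2z + yz^3 + yz
  leading term xy: subtract (y)·f_2 from xy + xz^3 + xz + y^2z + yz^3 + yz → xz^3 + xz + y^2z + y^2 + yz^3 + yz^2 + yz + y
  leading term xz^3: subtract (z^3)·f_2 from xz^3 + xz + y^2z + y^2 + yz^3 + yz^2 + yz + y → xz + y^2z + y^2 + yz^2 + yz + y + z^5 + z^3
  leading term xz: subtract (z)·f_2 from xz + y^2z + y^2 + yz^2 + yz + y + z^5 + z^3 → y^2z + y^2 + yz^2 + y + z^5 + z
  leading term y^2z: no divisor's leading term divides it; move y^2z to the remainder.
  leading term y^2: no divisor's leading term divides it; move y^2 to the remainder.
  leading term yz^2: no divisor's leading term divides it; move yz^2 to the remainder.
  leading term y: no divisor's leading term divides it; move y to the remainder.
  leading term z^5: no divisor's leading term divides it; move z^5 to the remainder.
  leading term z: no divisor's leading term divides it; move z to the remainder.
  remainder y^2z + y^2 + yz^2 + y + z^5 + z ≠ 0; add g_3 = y^2z + y^2 + yz^2 + y + z^5 + z to the basis.

The other S-polynomials (S(f_1,g_3), S(f_2,g_3)) all reduce to 0 modulo the current basis, so we have a Gröbner basis.
Inter-reduce: drop elements whose leading term is divisible by another's, tail-reduce, and make monic.
Reduced Gröbner basis: {x + y + z^2 + 1, y^2z + y^2 + yz^2 + y + z^5 + z}.

Buchberger on the second generating set:
h_1 = x^2z + xy + x + y + z^2 + 1, LT = x^2z.
h_2 = x + y + z^2 + 1, LT = x.

S(h_1,h_2): lcm = x^2z. S = xyz + xy + xz^3 + xz + x + y + z^2 + 1.
  leading term xyz: subtract (yz)·h_2 from xyz + xy + xz^3 + xz + x + y + z^2 + 1 → xy + xz^3 + xz + x + y^2z + yz^3 + yz + y + z^2 + 1
  leading term xy: subtract (y)·h_2 from xy + xz^3 + xz + x + y^2z + yz^3 + yz + y + z^2 + 1 → xz^3 + xz + x + y^2z + y^2 + yz^3 + yz^2 + yz + z^2 + 1
  leading term xz^3: subtract (z^3)·h_2 from xz^3 + xz + x + y^2z + y^2 + yz^3 + yz^2 + yz + z^2 + 1 → xz + x + y^2z + y^2 + yz^2 + yz + z^5 + z^3 + z^2 + 1
  leading term xz: subtract (z)·h_2 from xz + x + y^2z + y^2 + yz^2 + yz + z^5 + z^3 + z^2 + 1 → x + y^2z + y^2 + yz^2 + z^5 + z^2 + z + 1
  leading term x: subtract (1)·h_2 from x + y^2z + y^2 + yz^2 + z^5 + z^2 + z + 1 → y^2z + y^2 + yz^2 + y + z^5 + z
  leading term y^2z: no divisor's leading term divides it; move y^2z to the remainder.
  leading term y^2: no divisor's leading term divides it; move y^2 to the remainder.
  leading term yz^2: no divisor's leading term divides it; move yz^2 to the remainder.
  leading term y: no divisor's leading term divides it; move y to the remainder.
  leading term z^5: no divisor's leading term divides it; move z^5 to the remainder.
  leading term z: no divisor's leading term divides it; move z to the remainder.
  remainder y^2z + y^2 + yz^2 + y + z^5 + z ≠ 0; add k_3 = y^2z + y^2 + yz^2 + y + z^5 + z to the basis.

The other S-polynomials (S(h_1,k_3), S(h_2,k_3)) all reduce to 0 modulo the current basis, so we have a Gröbner basis.
Inter-reduce: drop elements whose leading term is divisible by another's, tail-reduce, and make monic.
Reduced Gröbner basis: {x + y + z^2 + 1, y^2z + y^2 + yz^2 + y + z^5 + z}.

Same reduced basis, so the two generating sets span the same ideal.

Yes, the ideals are equal.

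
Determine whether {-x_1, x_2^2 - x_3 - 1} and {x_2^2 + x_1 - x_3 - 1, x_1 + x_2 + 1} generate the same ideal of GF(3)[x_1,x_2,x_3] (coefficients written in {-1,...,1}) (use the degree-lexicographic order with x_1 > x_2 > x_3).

No, the ideals differ.

Since reduced Gröbner bases are canonical representatives of ideals under a given ordering, it suffices to compute and compare them.
Buchberger on the first generating set:
f_1 = -x_1, LT = x_1.
f_2 = x_2^2 - x_3 - 1, LT = x_2^2.

S(f_1,f_2): leading monomials are coprime, so the S-polynomial reduces to 0 (Buchberger's first criterion).
Every S-polynomial of the final basis reduces to 0, so we have a Gröbner basis.
Inter-reduce: drop elements whose leading term is divisible by another's, tail-reduce, and make monic.
Reduced Gröbner basis: {x_2^2 - x_3 - 1, x_1}.

Buchberger on the second generating set:
h_1 = x_2^2 + x_1 - x_3 - 1, LT = x_2^2.
h_2 = x_1 + x_2 + 1, LT = x_1.

S(h_1,h_2): leading monomials are coprime, so the S-polynomial reduces to 0 (Buchberger's first criterion).
Every S-polynomial of the final basis reduces to 0, so we have a Gröbner basis.
Inter-reduce: drop elements whose leading term is divisible by another's, tail-reduce, and make monic.
Reduced Gröbner basis: {x_2^2 - x_2 - x_3 + 1, x_1 + x_2 + 1}.

The bases are distinct; the ideals are different.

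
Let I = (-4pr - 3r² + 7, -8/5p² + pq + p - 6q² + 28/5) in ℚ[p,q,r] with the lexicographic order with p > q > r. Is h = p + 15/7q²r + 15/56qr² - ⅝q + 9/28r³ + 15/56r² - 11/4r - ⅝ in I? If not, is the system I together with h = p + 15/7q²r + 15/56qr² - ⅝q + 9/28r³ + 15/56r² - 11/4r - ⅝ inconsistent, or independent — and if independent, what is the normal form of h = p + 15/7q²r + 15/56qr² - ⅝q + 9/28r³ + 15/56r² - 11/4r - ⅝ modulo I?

p + 15/7q²r + 15/56qr² - ⅝q + 9/28r³ + 15/56r² - 11/4r - ⅝ lies in I (it reduces to 0).

First compute the reduced Gröbner basis of I by Buchberger's algorithm.
f_1 = -4pr - 3r² + 7, LT = pr.
f_2 = -8/5p² + pq + p - 6q² + 28/5, LT = p².

S(f_1,f_2): lcm = p²r. S = ⅝pqr + ¾pr² + ⅝pr - 7/4p - 15/4q²r + 7/2r.
  leading term pqr: subtract (-5/32q)·f_1 from ⅝pqr + ¾pr² + ⅝pr - 7/4p - 15/4q²r + 7/2r → ¾pr² + ⅝pr - 7/4p - 15/4q²r - 15/32qr² + 35/32q + 7/2r
  leading term pr²: subtract (-3/16r)·f_1 from ¾pr² + ⅝pr - 7/4p - 15/4q²r - 15/32qr² + 35/32q + 7/2r → ⅝pr - 7/4p - 15/4q²r - 15/32qr² + 35/32q - 9/16r³ + 77/16r
  leading term pr: subtract (-5/32)·f_1 from ⅝pr - 7/4p - 15/4q²r - 15/32qr² + 35/32q - 9/16r³ + 77/16r → -7/4p - 15/4q²r - 15/32qr² + 35/32q - 9/16r³ - 15/32r² + 77/16r + 35/32
  leading term p: no divisor's leading term divides it; move -7/4p to the remainder.
  leading term q²r: no divisor's leading term divides it; move -15/4q²r to the remainder.
  leading term qr²: no divisor's leading term divides it; move -15/32qr² to the remainder.
  leading term q: no divisor's leading term divides it; move 35/32q to the remainder.
  leading term r³: no divisor's leading term divides it; move -9/16r³ to the remainder.
  leading term r²: no divisor's leading term divides it; move -15/32r² to the remainder.
  leading term r: no divisor's leading term divides it; move 77/16r to the remainder.
  leading term 1: no divisor's leading term divides it; move 35/32 to the remainder.
  remainder -7/4p - 15/4q²r - 15/32qr² + 35/32q - 9/16r³ - 15/32r² + 77/16r + 35/32 ≠ 0; add k_3 = -7/4p - 15/4q²r - 15/32qr² + 35/32q - 9/16r³ - 15/32r² + 77/16r + 35/32 to the basis.

S(f_1,k_3): lcm = pr. S = -15/7q²r² - 15/56qr³ + ⅝qr - 9/28r⁴ - 15/56r³ + 7/2r² + ⅝r - 7/4.
  leading term q²r²: no divisor's leading term divides it; move -15/7q²r² to the remainder.
  leading term qr³: no divisor's leading term divides it; move -15/56qr³ to the remainder.
  leading term qr: no divisor's leading term divides it; move ⅝qr to the remainder.
  leading term r⁴: no divisor's leading term divides it; move -9/28r⁴ to the remainder.
  leading term r³: no divisor's leading term divides it; move -15/56r³ to the remainder.
  leading term r²: no divisor's leading term divides it; move 7/2r² to the remainder.
  leading term r: no divisor's leading term divides it; move ⅝r to the remainder.
  leading term 1: no divisor's leading term divides it; move -7/4 to the remainder.
  remainder -15/7q²r² - 15/56qr³ + ⅝qr - 9/28r⁴ - 15/56r³ + 7/2r² + ⅝r - 7/4 ≠ 0; add k_4 = -15/7q²r² - 15/56qr³ + ⅝qr - 9/28r⁴ - 15/56r³ + 7/2r² + ⅝r - 7/4 to the basis.

The other S-polynomials (S(f_2,k_3), S(f_1,k_4), S(f_2,k_4), S(k_3,k_4)) all reduce to 0 modulo the current basis, so we have a Gröbner basis.
Inter-reduce: drop elements whose leading term is divisible by another's, tail-reduce, and make monic.
Reduced Gröbner basis: {p + 15/7q²r + 15/56qr² - ⅝q + 9/28r³ + 15/56r² - 11/4r - ⅝, q²r² + ⅛qr³ - 7/24qr + 3/20r⁴ + ⅛r³ - 49/30r² - 7/24r + 49/60}.
Label its elements g_1 = p + 15/7q²r + 15/56qr² - ⅝q + 9/28r³ + 15/56r² - 11/4r - ⅝, g_2 = q²r² + ⅛qr³ - 7/24qr + 3/20r⁴ + ⅛r³ - 49/30r² - 7/24r + 49/60.

Reduce h = p + 15/7q²r + 15/56qr² - ⅝q + 9/28r³ + 15/56r² - 11/4r - ⅝ modulo G:
  leading term p: subtract (1)·g_1 from p + 15/7q²r + 15/56qr² - ⅝q + 9/28r³ + 15/56r² - 11/4r - ⅝ → 0
  normal form = 0.
Since the normal form is 0, h ∈ I.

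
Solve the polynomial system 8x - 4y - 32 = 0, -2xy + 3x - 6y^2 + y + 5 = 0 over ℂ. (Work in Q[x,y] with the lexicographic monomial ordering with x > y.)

{(3, -2), (129/28, 17/14)}

Compute a lex Gröbner basis by Buchberger's algorithm.
f_1 = 8x - 4y - 32, LT = x.
f_2 = -2xy + 3x - 6y^2 + y + 5, LT = xy.

S(f_1,f_2): lcm = xy. S = 3/2x - 7/2y^2 - 7/2y + 5/2.
  leading term x: subtract (3/16)·f_1 from 3/2x - 7/2y^2 - 7/2y + 5/2 → -7/2y^2 - 11/4y + 17/2
  leading term y^2: no divisor's leading term divides it; move -7/2y^2 to the remainder.
  leading term y: no divisor's leading term divides it; move -11/4y to the remainder.
  leading term 1: no divisor's leading term divides it; move 17/2 to the remainder.
  remainder -7/2y^2 - 11/4y + 17/2 ≠ 0; add h_3 = -7/2y^2 - 11/4y + 17/2 to the basis.

S(f_1,h_3): leading monomials are coprime, so the S-polynomial reduces to 0 (Buchberger's first criterion).
S(f_2,h_3): lcm = xy^2. S = -16/7xy + 17/7x + 3y^3 - 1/2y^2 - 5/2y.
  leading term xy: subtract (-2/7y)·f_1 from -16/7xy + 17/7x + 3y^3 - 1/2y^2 - 5/2y → 17/7x + 3y^3 - 23/14y^2 - 163/14y
  leading term x: subtract (17/56)·f_1 from 17/7x + 3y^3 - 23/14y^2 - 163/14y → 3y^3 - 23/14y^2 - 73/7y + 68/7
  leading term y^3: subtract (-6/7y)·h_3 from 3y^3 - 23/14y^2 - 73/7y + 68/7 → -4y^2 - 22/7y + 68/7
  leading term y^2: subtract (8/7)·h_3 from -4y^2 - 22/7y + 68/7 → 0
  remainder 0.

Every S-polynomial of the final basis reduces to 0, so we have a Gröbner basis.
Inter-reduce: drop elements whose leading term is divisible by another's, tail-reduce, and make monic.
Reduced Gröbner basis: {x - 1/2y - 4, y^2 + 11/14y - 17/7}.

From the last basis element, y^2 + 11/14y - 17/7 = 0, so y takes values in {-2, 17/14}. Each choice, substituted upward through the basis, yields the corresponding point(s) of the solution set.
  y = -2: the earlier basis element becomes x - 3 = 0, giving x = 3 — point (3, -2).
  y = 17/14: the earlier basis element becomes x - 129/28 = 0, giving x = 129/28 — point (129/28, 17/14).
A lex Gröbner basis triangularizes the system, enabling back-substitution.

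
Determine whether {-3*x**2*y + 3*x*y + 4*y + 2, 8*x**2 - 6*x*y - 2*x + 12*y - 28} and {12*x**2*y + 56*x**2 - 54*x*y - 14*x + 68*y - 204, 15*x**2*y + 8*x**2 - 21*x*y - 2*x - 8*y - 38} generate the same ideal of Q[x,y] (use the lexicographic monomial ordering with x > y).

For a fixed monomial order, each ideal has a unique reduced Gröbner basis; comparing bases decides equality.
Buchberger on the first generating set:
f_1 = -3*x**2*y + 3*x*y + 4*y + 2, LT = x**2*y.
f_2 = 8*x**2 - 6*x*y - 2*x + 12*y - 28, LT = x**2.

S(f_1,f_2): lcm = x**2*y. S = 3/4*x*y**2 - 3/4*x*y - 3/2*y**2 + 13/6*y - 2/3.
  leading term x*y**2: no divisor's leading term divides it; move 3/4*x*y**2 to the remainder.
  leading term x*y: no divisor's leading term divides it; move -3/4*x*y to the remainder.
  leading term y**2: no divisor's leading term divides it; move -3/2*y**2 to the remainder.
  leading term y: no divisor's leading term divides it; move 13/6*y to the remainder.
  leading term 1: no divisor's leading term divides it; move -2/3 to the remainder.
  remainder 3/4*x*y**2 - 3/4*x*y - 3/2*y**2 + 13/6*y - 2/3 ≠ 0; add g_3 = 3/4*x*y**2 - 3/4*x*y - 3/2*y**2 + 13/6*y - 2/3 to the basis.

S(f_1,g_3): lcm = x**2*y**2. S = x**2*y + x*y**2 - 26/9*x*y + 8/9*x - 4/3*y**2 - 2/3*y.
  leading term x**2*y: subtract (-1/3)·f_1 from x**2*y + x*y**2 - 26/9*x*y + 8/9*x - 4/3*y**2 - 2/3*y → x*y**2 - 17/9*x*y + 8/9*x - 4/3*y**2 + 2/3*y + 2/3
  leading term x*y**2: subtract (4/3)·g_3 from x*y**2 - 17/9*x*y + 8/9*x - 4/3*y**2 + 2/3*y + 2/3 → -8/9*x*y + 8/9*x + 2/3*y**2 - 20/9*y + 14/9
  leading term x*y: no divisor's leading term divides it; move -8/9*x*y to the remainder.
  leading term x: no divisor's leading term divides it; move 8/9*x to the remainder.
  leading term y**2: no divisor's leading term divides it; move 2/3*y**2 to the remainder.
  leading term y: no divisor's leading term divides it; move -20/9*y to the remainder.
  leading term 1: no divisor's leading term divides it; move 14/9 to the remainder.
  remainder -8/9*x*y + 8/9*x + 2/3*y**2 - 20/9*y + 14/9 ≠ 0; add g_4 = -8/9*x*y + 8/9*x + 2/3*y**2 - 20/9*y + 14/9 to the basis.

S(g_3,g_4): lcm = x*y**2. S = 3/4*y**3 - 9/2*y**2 + 167/36*y - 8/9.
  leading term y**3: no divisor's leading term divides it; move 3/4*y**3 to the remainder.
  leading term y**2: no divisor's leading term divides it; move -9/2*y**2 to the remainder.
  leading term y: no divisor's leading term divides it; move 167/36*y to the remainder.
  leading term 1: no divisor's leading term divides it; move -8/9 to the remainder.
  remainder 3/4*y**3 - 9/2*y**2 + 167/36*y - 8/9 ≠ 0; add g_5 = 3/4*y**3 - 9/2*y**2 + 167/36*y - 8/9 to the basis.

The other S-polynomials (S(f_2,g_3), S(f_1,g_4), S(f_2,g_4), S(f_1,g_5), S(f_2,g_5), S(g_3,g_5), S(g_4,g_5)) all reduce to 0 modulo the current basis, so we have a Gröbner basis.
Inter-reduce: drop elements whose leading term is divisible by another's, tail-reduce, and make monic.
Reduced Gröbner basis: {x**2 - x - 9/16*y**2 + 27/8*y - 77/16, x*y - x - 3/4*y**2 + 5/2*y - 7/4, y**3 - 6*y**2 + 167/27*y - 32/27}.

Buchberger on the second generating set:
h_1 = 12*x**2*y + 56*x**2 - 54*x*y - 14*x + 68*y - 204, LT = x**2*y.
h_2 = 15*x**2*y + 8*x**2 - 21*x*y - 2*x - 8*y - 38, LT = x**2*y.

S(h_1,h_2): lcm = x**2*y. S = 62/15*x**2 - 31/10*x*y - 31/30*x + 31/5*y - 217/15.
  leading term x**2: no divisor's leading term divides it; move 62/15*x**2 to the remainder.
  leading term x*y: no divisor's leading term divides it; move -31/10*x*y to the remainder.
  leading term x: no divisor's leading term divides it; move -31/30*x to the remainder.
  leading term y: no divisor's leading term divides it; move 31/5*y to the remainder.
  leading term 1: no divisor's leading term divides it; move -217/15 to the remainder.
  remainder 62/15*x**2 - 31/10*x*y - 31/30*x + 31/5*y - 217/15 ≠ 0; add k_3 = 62/15*x**2 - 31/10*x*y - 31/30*x + 31/5*y - 217/15 to the basis.

S(h_1,k_3): lcm = x**2*y. S = 14/3*x**2 + 3/4*x*y**2 - 17/4*x*y - 7/6*x - 3/2*y**2 + 55/6*y - 17.
  leading term x**2: subtract (35/31)·k_3 from 14/3*x**2 + 3/4*x*y**2 - 17/4*x*y - 7/6*x - 3/2*y**2 + 55/6*y - 17 → 3/4*x*y**2 - 3/4*x*y - 3/2*y**2 + 13/6*y - 2/3
  leading term x*y**2: no divisor's leading term divides it; move 3/4*x*y**2 to the remainder.
  leading term x*y: no divisor's leading term divides it; move -3/4*x*y to the remainder.
  leading term y**2: no divisor's leading term divides it; move -3/2*y**2 to the remainder.
  leading term y: no divisor's leading term divides it; move 13/6*y to the remainder.
  leading term 1: no divisor's leading term divides it; move -2/3 to the remainder.
  remainder 3/4*x*y**2 - 3/4*x*y - 3/2*y**2 + 13/6*y - 2/3 ≠ 0; add k_4 = 3/4*x*y**2 - 3/4*x*y - 3/2*y**2 + 13/6*y - 2/3 to the basis.

S(h_1,k_4): lcm = x**2*y**2. S = 17/3*x**2*y - 5/2*x*y**2 - 73/18*x*y + 8/9*x + 17/3*y**2 - 17*y.
  leading term x**2*y: subtract (17/36)·h_1 from 17/3*x**2*y - 5/2*x*y**2 - 73/18*x*y + 8/9*x + 17/3*y**2 - 17*y → -238/9*x**2 - 5/2*x*y**2 + 193/9*x*y + 15/2*x + 17/3*y**2 - 442/9*y + 289/3
  leading term x**2: subtract (-595/93)·k_3 from -238/9*x**2 - 5/2*x*y**2 + 193/9*x*y + 15/2*x + 17/3*y**2 - 442/9*y + 289/3 → -5/2*x*y**2 + 29/18*x*y + 8/9*x + 17/3*y**2 - 85/9*y + 34/9
  leading term x*y**2: subtract (-10/3)·k_4 from -5/2*x*y**2 + 29/18*x*y + 8/9*x + 17/3*y**2 - 85/9*y + 34/9 → -8/9*x*y + 8/9*x + 2/3*y**2 - 20/9*y + 14/9
  leading term x*y: no divisor's leading term divides it; move -8/9*x*y to the remainder.
  leading term x: no divisor's leading term divides it; move 8/9*x to the remainder.
  leading term y**2: no divisor's leading term divides it; move 2/3*y**2 to the remainder.
  leading term y: no divisor's leading term divides it; move -20/9*y to the remainder.
  leading term 1: no divisor's leading term divides it; move 14/9 to the remainder.
  remainder -8/9*x*y + 8/9*x + 2/3*y**2 - 20/9*y + 14/9 ≠ 0; add k_5 = -8/9*x*y + 8/9*x + 2/3*y**2 - 20/9*y + 14/9 to the basis.

S(k_4,k_5): lcm = x*y**2. S = 3/4*y**3 - 9/2*y**2 + 167/36*y - 8/9.
  leading term y**3: no divisor's leading term divides it; move 3/4*y**3 to the remainder.
  leading term y**2: no divisor's leading term divides it; move -9/2*y**2 to the remainder.
  leading term y: no divisor's leading term divides it; move 167/36*y to the remainder.
  leading term 1: no divisor's leading term divides it; move -8/9 to the remainder.
  remainder 3/4*y**3 - 9/2*y**2 + 167/36*y - 8/9 ≠ 0; add k_6 = 3/4*y**3 - 9/2*y**2 + 167/36*y - 8/9 to the basis.

The other S-polynomials (S(h_2,k_3), S(h_2,k_4), S(k_3,k_4), S(h_1,k_5), S(h_2,k_5), S(k_3,k_5), S(h_1,k_6), S(h_2,k_6), S(k_3,k_6), S(k_4,k_6), S(k_5,k_6)) all reduce to 0 modulo the current basis, so we have a Gröbner basis.
Inter-reduce: drop elements whose leading term is divisible by another's, tail-reduce, and make monic.
Reduced Gröbner basis: {x**2 - x - 9/16*y**2 + 27/8*y - 77/16, x*y - x - 3/4*y**2 + 5/2*y - 7/4, y**3 - 6*y**2 + 167/27*y - 32/27}.

The two bases agree; hence the ideals are identical.
The choice of monomial ordering does not affect the verdict — as long as both bases are computed under the same ordering, their equality decides ideal equality.

Yes, the ideals are equal.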